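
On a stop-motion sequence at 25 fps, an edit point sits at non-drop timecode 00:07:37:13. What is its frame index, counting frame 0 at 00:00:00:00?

Total seconds to the label: (0 × 3600 + 7 × 60 + 37) = 457.
Frame index = 457 × 25 + 13 = 11438.

11438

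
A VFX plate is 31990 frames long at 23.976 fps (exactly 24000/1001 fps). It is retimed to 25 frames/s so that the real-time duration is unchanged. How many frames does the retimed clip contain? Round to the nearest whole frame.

Frames at target rate = 31990 × (25) / (24000/1001) = 3202199/96 ≈ 33356.240.
Nearest whole frame: 33356.

33356 frames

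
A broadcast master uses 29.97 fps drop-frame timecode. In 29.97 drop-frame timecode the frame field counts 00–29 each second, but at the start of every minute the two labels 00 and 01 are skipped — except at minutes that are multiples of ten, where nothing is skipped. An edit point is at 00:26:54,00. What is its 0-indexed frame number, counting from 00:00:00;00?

As if non-drop at 30 labels/s: (0 × 3600 + 26 × 60 + 54) × 30 + 0 = 48420.
Minute boundaries passed: 26; those not divisible by 10: 26 − 2 = 24; dropped labels = 2 × 24 = 48.
Actual frame index = 48420 − 48 = 48372.

48372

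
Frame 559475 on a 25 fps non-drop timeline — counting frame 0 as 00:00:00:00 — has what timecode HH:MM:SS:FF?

559475 ÷ 25 = 22379 full seconds, remainder 0 frames.
22379 s = 6 h 12 min 59 s.
Timecode: 06:12:59:00.

06:12:59:00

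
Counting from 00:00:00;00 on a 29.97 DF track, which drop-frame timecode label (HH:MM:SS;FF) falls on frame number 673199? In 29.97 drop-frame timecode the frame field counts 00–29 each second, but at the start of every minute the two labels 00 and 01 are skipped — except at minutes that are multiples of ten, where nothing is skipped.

Each 10-minute DF block holds 10 × 60 × 30 − 9 × 2 = 17982 frames. 673199 ÷ 17982 → 37 full blocks, remainder 7865.
Within the partial block the first minute is 1800 frames and each further minute 1798, so 4 further minute boundaries passed. Total skipped labels = 18 × 37 + 2 × 4 = 674.
Non-drop label index = 673199 + 674 = 673873; at 30 labels/s that is 06:14:22:13, i.e. DF 06:14:22;13.

06:14:22;13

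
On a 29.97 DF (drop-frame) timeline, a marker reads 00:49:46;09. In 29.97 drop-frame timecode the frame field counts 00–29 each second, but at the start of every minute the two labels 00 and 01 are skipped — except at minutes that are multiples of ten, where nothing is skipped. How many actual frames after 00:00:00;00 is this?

89499

Complete 10-minute blocks: 4, each 17982 frames → 71928.
Remaining 9 whole minutes in the current block: 1800 + 8 × 1798 = 16184 frames.
Within the current minute: 46 × 30 + 9 − 2 = 1387 (labels ;00/;01 skipped at this minute). Total = 71928 + 16184 + 1387 = 89499.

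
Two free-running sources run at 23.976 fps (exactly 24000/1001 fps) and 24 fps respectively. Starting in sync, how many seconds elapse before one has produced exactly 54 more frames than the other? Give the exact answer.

2252.25 seconds

The gap grows by |24 − 24000/1001| = 24/1001 frames per second.
Time for a 54-frame gap: 54 ÷ (24/1001) = 2252.25 s.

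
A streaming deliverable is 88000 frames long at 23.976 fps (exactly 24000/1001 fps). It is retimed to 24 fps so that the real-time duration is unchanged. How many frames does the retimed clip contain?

Target frames = source frames × (target rate / source rate) = 88000 × (24)/(24000/1001) = 88000 × 1001/1000 = 88088.

88088 frames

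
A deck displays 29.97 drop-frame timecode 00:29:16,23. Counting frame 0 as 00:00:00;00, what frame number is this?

Complete 10-minute blocks: 2, each 17982 frames → 35964.
Remaining 9 whole minutes in the current block: 1800 + 8 × 1798 = 16184 frames.
Within the current minute: 16 × 30 + 23 − 2 = 501 (labels ;00/;01 skipped at this minute). Total = 35964 + 16184 + 501 = 52649.

52649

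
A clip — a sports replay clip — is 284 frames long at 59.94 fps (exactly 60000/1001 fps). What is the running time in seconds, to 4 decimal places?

Running time = 284 × 1001/60000 = 71071/15000 s ≈ 4.7381 s.

4.7381 seconds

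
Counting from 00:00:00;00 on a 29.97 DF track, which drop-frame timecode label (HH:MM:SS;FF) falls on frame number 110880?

01:01:39;20

Each 10-minute DF block holds 10 × 60 × 30 − 9 × 2 = 17982 frames. 110880 ÷ 17982 → 6 full blocks, remainder 2988.
Within the partial block the first minute is 1800 frames and each further minute 1798, so 1 further minute boundary passed. Total skipped labels = 18 × 6 + 2 × 1 = 110.
Non-drop label index = 110880 + 110 = 110990; at 30 labels/s that is 01:01:39:20, i.e. DF 01:01:39;20.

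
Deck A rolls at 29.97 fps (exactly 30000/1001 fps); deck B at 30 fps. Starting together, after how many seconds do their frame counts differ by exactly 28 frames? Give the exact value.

14014/15 seconds

The gap grows by |30 − 30000/1001| = 30/1001 frames per second.
Time for a 28-frame gap: 28 ÷ (30/1001) = 14014/15 s.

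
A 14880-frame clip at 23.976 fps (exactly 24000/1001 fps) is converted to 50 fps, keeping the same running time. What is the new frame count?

31031 frames

Target frames = source frames × (target rate / source rate) = 14880 × (50)/(24000/1001) = 14880 × 1001/480 = 31031.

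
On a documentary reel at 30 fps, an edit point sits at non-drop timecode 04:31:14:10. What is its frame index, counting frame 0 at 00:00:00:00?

488230

Total seconds to the label: (4 × 3600 + 31 × 60 + 14) = 16274.
Frame index = 16274 × 30 + 10 = 488230.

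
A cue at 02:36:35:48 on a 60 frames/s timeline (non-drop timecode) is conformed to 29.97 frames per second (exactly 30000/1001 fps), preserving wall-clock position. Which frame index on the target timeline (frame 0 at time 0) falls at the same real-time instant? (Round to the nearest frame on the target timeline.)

frame 281592

Source frame index: (2×3600 + 36×60 + 35) × 60 + 48 = 563748.
Real time: 563748 / (60) = 46979/5 s.
Target frame: (46979/5) × (30000/1001) = 281874000/1001 ≈ 281592.408 → 281592.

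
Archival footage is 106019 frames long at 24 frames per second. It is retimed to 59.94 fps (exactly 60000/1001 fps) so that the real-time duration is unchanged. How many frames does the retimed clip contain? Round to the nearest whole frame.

Frames at target rate = 106019 × (60000/1001) / (24) = 265047500/1001 ≈ 264782.717.
Nearest whole frame: 264783.

264783 frames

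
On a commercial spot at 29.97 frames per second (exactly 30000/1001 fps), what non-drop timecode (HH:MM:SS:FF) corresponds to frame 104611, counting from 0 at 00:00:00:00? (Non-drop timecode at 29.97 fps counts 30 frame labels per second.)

00:58:07:01

104611 ÷ 30 = 3487 full seconds, remainder 1 frame.
3487 s = 0 h 58 min 7 s.
Timecode: 00:58:07:01.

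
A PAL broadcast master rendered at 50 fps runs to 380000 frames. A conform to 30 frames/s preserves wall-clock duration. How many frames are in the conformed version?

Target frames = source frames × (target rate / source rate) = 380000 × (30)/(50) = 380000 × 3/5 = 228000.

228000 frames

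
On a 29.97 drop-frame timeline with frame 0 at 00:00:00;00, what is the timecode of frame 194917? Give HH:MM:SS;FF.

01:48:23;23

Ten DF minutes hold 17982 frames, so frame 194917 lies in block 10 (frames 179820–197801) with 15097 frames into that block.
The block's first minute is 1800 frames and the rest 1798 each; 15097 frames reaches minute 8, so 10 × 18 + 8 × 2 = 196 labels have been skipped so far.
Adding those back, label number 194917 + 196 = 195113 at 30 labels/s is 6503 s + 23 f = 1 h 48 min 23 s frame 23, i.e. 01:48:23;23.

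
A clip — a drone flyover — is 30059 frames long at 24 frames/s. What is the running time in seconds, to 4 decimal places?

Running time = 30059 × 1/24 = 30059/24 s ≈ 1252.4583 s.

1252.4583 seconds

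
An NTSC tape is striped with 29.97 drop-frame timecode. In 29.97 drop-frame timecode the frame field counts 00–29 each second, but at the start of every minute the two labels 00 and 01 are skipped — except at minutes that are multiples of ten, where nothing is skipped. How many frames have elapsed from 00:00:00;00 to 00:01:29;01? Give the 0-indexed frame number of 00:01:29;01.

2669

Complete 10-minute blocks: 0, each 17982 frames → 0.
Remaining 1 whole minute in the current block: 1800 + 0 × 1798 = 1800 frames.
Within the current minute: 29 × 30 + 1 − 2 = 869 (labels ;00/;01 skipped at this minute). Total = 0 + 1800 + 869 = 2669.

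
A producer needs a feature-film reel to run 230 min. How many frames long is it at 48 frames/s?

662400 frames

230 min = 13800 s.
Frames = 13800 × 48 = 662400.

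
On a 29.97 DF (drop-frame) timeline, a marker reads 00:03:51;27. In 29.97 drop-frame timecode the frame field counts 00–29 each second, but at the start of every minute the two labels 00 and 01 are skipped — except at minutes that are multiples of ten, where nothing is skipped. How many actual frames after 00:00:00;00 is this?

6951

Complete 10-minute blocks: 0, each 17982 frames → 0.
Remaining 3 whole minutes in the current block: 1800 + 2 × 1798 = 5396 frames.
Within the current minute: 51 × 30 + 27 − 2 = 1555 (labels ;00/;01 skipped at this minute). Total = 0 + 5396 + 1555 = 6951.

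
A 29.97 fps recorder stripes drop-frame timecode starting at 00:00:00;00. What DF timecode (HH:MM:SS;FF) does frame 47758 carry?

Each 10-minute DF block holds 10 × 60 × 30 − 9 × 2 = 17982 frames. 47758 ÷ 17982 → 2 full blocks, remainder 11794.
Within the partial block the first minute is 1800 frames and each further minute 1798, so 6 further minute boundaries passed. Total skipped labels = 18 × 2 + 2 × 6 = 48.
Non-drop label index = 47758 + 48 = 47806; at 30 labels/s that is 00:26:33:16, i.e. DF 00:26:33;16.

00:26:33;16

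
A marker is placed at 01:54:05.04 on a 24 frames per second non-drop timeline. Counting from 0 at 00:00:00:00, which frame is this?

164284

Total seconds to the label: (1 × 3600 + 54 × 60 + 5) = 6845.
Frame index = 6845 × 24 + 4 = 164284.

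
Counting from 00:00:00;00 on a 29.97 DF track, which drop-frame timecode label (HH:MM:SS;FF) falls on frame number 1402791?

Each 10-minute DF block holds 10 × 60 × 30 − 9 × 2 = 17982 frames. 1402791 ÷ 17982 → 78 full blocks, remainder 195.
Within the partial block the first minute is 1800 frames and each further minute 1798, so 0 further minute boundaries passed. Total skipped labels = 18 × 78 + 2 × 0 = 1404.
Non-drop label index = 1402791 + 1404 = 1404195; at 30 labels/s that is 13:00:06:15, i.e. DF 13:00:06;15.

13:00:06;15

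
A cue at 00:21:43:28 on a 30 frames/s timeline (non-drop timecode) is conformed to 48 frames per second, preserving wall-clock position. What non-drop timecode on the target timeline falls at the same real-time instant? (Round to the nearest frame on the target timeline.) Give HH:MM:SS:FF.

Source frame index: (0×3600 + 21×60 + 43) × 30 + 28 = 39118.
Real time: 39118 / (30) = 19559/15 s.
Target frame: (19559/15) × (48) = 312944/5 ≈ 62588.800 → 62589.
At 48 labels/s: frame 62589 → 00:21:43:45.

00:21:43:45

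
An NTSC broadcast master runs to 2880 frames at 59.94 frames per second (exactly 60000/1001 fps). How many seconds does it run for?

48.048 seconds

Running time = 2880 / (60000/1001) = 48.048 s.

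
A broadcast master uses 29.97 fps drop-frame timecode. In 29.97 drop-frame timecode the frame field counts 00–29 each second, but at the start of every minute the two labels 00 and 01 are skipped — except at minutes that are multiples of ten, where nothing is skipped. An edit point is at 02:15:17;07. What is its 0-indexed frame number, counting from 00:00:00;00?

As if non-drop at 30 labels/s: (2 × 3600 + 15 × 60 + 17) × 30 + 7 = 243517.
Minute boundaries passed: 135; those not divisible by 10: 135 − 13 = 122; dropped labels = 2 × 122 = 244.
Actual frame index = 243517 − 244 = 243273.

243273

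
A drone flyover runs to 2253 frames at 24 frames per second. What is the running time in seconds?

Running time = 2253 / (24) = 93.875 s.

93.875 seconds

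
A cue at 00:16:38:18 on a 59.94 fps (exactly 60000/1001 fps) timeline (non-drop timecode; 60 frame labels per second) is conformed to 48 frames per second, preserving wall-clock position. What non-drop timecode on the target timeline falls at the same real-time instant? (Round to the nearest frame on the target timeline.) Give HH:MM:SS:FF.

Source frame index: (0×3600 + 16×60 + 38) × 60 + 18 = 59898.
Real time: 59898 / (60000/1001) = 9992983/10000 s.
Target frame: (9992983/10000) × (48) = 29978949/625 ≈ 47966.318 → 47966.
At 48 labels/s: frame 47966 → 00:16:39:14.

00:16:39:14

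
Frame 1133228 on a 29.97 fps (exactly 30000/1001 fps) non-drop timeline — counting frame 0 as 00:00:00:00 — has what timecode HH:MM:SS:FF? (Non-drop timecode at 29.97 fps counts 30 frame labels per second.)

1133228 ÷ 30 = 37774 full seconds, remainder 8 frames.
37774 s = 10 h 29 min 34 s.
Timecode: 10:29:34:08.

10:29:34:08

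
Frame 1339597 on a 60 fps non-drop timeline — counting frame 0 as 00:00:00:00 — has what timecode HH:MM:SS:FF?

1339597 ÷ 60 = 22326 full seconds, remainder 37 frames.
22326 s = 6 h 12 min 6 s.
Timecode: 06:12:06:37.

06:12:06:37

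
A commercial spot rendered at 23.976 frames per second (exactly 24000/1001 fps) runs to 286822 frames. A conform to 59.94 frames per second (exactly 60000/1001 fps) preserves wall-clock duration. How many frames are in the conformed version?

717055 frames

Target frames = source frames × (target rate / source rate) = 286822 × (60000/1001)/(24000/1001) = 286822 × 5/2 = 717055.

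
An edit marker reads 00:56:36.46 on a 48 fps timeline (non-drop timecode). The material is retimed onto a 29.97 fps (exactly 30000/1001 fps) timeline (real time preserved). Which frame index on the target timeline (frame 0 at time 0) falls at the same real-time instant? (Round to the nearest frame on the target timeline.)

Source frame index: (0×3600 + 56×60 + 36) × 48 + 46 = 163054.
Real time: 163054 / (48) = 81527/24 s.
Target frame: (81527/24) × (30000/1001) = 101908750/1001 ≈ 101806.943 → 101807.

frame 101807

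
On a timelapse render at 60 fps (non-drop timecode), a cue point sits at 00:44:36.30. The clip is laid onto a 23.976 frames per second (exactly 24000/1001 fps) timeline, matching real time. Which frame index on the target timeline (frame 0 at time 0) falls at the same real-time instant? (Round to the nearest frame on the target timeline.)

Source frame index: (0×3600 + 44×60 + 36) × 60 + 30 = 160590.
Real time: 160590 / (60) = 5353/2 s.
Target frame: (5353/2) × (24000/1001) = 64236000/1001 ≈ 64171.828 → 64172.

frame 64172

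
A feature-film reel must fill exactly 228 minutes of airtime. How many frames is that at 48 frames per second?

656640 frames

228 min = 13680 s.
Frames = 13680 × 48 = 656640.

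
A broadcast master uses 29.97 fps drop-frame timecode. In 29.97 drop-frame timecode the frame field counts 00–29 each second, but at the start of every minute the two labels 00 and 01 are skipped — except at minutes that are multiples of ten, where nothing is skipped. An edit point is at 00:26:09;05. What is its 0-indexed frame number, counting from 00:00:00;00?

47027

Complete 10-minute blocks: 2, each 17982 frames → 35964.
Remaining 6 whole minutes in the current block: 1800 + 5 × 1798 = 10790 frames.
Within the current minute: 9 × 30 + 5 − 2 = 273 (labels ;00/;01 skipped at this minute). Total = 35964 + 10790 + 273 = 47027.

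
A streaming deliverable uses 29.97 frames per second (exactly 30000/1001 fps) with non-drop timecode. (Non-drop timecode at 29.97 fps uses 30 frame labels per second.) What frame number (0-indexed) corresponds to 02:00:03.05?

Total seconds to the label: (2 × 3600 + 0 × 60 + 3) = 7203.
Frame index = 7203 × 30 + 5 = 216095.

216095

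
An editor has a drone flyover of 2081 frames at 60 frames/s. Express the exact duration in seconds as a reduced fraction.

Running time = 2081 ÷ (60) = 2081 × 1/60 = 2081/60 s.

2081/60 seconds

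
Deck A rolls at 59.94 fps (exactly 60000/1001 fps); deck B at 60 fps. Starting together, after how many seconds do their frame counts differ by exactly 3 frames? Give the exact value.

50.05 seconds

The gap grows by |60 − 60000/1001| = 60/1001 frames per second.
Time for a 3-frame gap: 3 ÷ (60/1001) = 50.05 s.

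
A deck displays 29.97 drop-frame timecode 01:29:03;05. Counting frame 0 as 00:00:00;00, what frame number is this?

160133

As if non-drop at 30 labels/s: (1 × 3600 + 29 × 60 + 3) × 30 + 5 = 160295.
Minute boundaries passed: 89; those not divisible by 10: 89 − 8 = 81; dropped labels = 2 × 81 = 162.
Actual frame index = 160295 − 162 = 160133.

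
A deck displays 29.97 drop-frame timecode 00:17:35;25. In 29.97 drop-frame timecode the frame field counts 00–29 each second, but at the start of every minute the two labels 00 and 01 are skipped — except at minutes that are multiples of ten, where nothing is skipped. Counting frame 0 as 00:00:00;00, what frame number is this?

Complete 10-minute blocks: 1, each 17982 frames → 17982.
Remaining 7 whole minutes in the current block: 1800 + 6 × 1798 = 12588 frames.
Within the current minute: 35 × 30 + 25 − 2 = 1073 (labels ;00/;01 skipped at this minute). Total = 17982 + 12588 + 1073 = 31643.

31643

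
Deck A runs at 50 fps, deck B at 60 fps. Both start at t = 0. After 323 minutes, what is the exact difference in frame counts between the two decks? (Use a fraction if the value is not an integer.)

193800 frames

323 min = 19380 s.
A emits 50 × 19380 = 969000 frames; B emits 60 × 19380 = 1162800.
Difference = 193800 frames; B is ahead of A.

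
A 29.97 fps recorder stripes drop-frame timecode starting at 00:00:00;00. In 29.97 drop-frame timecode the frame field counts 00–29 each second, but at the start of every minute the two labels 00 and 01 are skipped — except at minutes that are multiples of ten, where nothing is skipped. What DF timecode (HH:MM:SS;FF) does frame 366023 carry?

03:23:32;29

Ten DF minutes hold 17982 frames, so frame 366023 lies in block 20 (frames 359640–377621) with 6383 frames into that block.
The block's first minute is 1800 frames and the rest 1798 each; 6383 frames reaches minute 3, so 20 × 18 + 3 × 2 = 366 labels have been skipped so far.
Adding those back, label number 366023 + 366 = 366389 at 30 labels/s is 12212 s + 29 f = 3 h 23 min 32 s frame 29, i.e. 03:23:32;29.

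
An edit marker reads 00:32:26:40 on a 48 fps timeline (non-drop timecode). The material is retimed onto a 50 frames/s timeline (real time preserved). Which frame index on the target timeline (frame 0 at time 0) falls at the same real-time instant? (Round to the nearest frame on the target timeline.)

frame 97342

Source frame index: (0×3600 + 32×60 + 26) × 48 + 40 = 93448.
Real time: 93448 / (48) = 11681/6 s.
Target frame: (11681/6) × (50) = 292025/3 ≈ 97341.667 → 97342.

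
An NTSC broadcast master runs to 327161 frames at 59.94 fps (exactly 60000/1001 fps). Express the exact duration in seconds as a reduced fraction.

327488161/60000 seconds

Running time = 327161 ÷ (60000/1001) = 327161 × 1001/60000 = 327488161/60000 s.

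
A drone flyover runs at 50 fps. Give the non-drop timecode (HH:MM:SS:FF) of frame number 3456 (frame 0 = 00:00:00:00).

3456 ÷ 50 = 69 full seconds, remainder 6 frames.
69 s = 0 h 1 min 9 s.
Timecode: 00:01:09:06.

00:01:09:06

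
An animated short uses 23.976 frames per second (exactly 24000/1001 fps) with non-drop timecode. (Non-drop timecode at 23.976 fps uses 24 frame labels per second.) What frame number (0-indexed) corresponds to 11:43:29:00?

frame 1013016

Total seconds to the label: (11 × 3600 + 43 × 60 + 29) = 42209.
Frame index = 42209 × 24 + 0 = 1013016.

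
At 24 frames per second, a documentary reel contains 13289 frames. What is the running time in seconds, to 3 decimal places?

553.708 seconds

Running time = 13289 × 1/24 = 13289/24 s ≈ 553.708 s.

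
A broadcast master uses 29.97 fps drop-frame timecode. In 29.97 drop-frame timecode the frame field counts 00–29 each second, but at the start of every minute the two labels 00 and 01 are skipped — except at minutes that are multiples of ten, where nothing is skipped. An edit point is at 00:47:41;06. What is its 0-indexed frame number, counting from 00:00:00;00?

As if non-drop at 30 labels/s: (0 × 3600 + 47 × 60 + 41) × 30 + 6 = 85836.
Minute boundaries passed: 47; those not divisible by 10: 47 − 4 = 43; dropped labels = 2 × 43 = 86.
Actual frame index = 85836 − 86 = 85750.

85750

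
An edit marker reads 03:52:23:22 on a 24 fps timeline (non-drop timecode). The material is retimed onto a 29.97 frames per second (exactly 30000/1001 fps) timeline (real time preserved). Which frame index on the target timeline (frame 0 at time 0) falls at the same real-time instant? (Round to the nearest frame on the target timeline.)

frame 417900

Source frame index: (3×3600 + 52×60 + 23) × 24 + 22 = 334654.
Real time: 334654 / (24) = 167327/12 s.
Target frame: (167327/12) × (30000/1001) = 418317500/1001 ≈ 417899.600 → 417900.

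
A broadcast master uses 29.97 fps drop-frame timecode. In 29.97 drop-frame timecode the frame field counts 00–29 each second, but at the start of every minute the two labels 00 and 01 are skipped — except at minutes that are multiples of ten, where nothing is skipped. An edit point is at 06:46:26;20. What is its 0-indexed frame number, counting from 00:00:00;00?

730868

Complete 10-minute blocks: 40, each 17982 frames → 719280.
Remaining 6 whole minutes in the current block: 1800 + 5 × 1798 = 10790 frames.
Within the current minute: 26 × 30 + 20 − 2 = 798 (labels ;00/;01 skipped at this minute). Total = 719280 + 10790 + 798 = 730868.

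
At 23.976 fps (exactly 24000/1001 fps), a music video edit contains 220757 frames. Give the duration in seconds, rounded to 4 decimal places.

Running time = 220757 × 1001/24000 = 220977757/24000 s ≈ 9207.4065 s.

9207.4065 seconds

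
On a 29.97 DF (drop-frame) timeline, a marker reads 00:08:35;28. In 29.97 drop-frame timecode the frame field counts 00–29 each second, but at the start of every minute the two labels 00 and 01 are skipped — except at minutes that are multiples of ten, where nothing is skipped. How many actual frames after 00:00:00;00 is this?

15462

Complete 10-minute blocks: 0, each 17982 frames → 0.
Remaining 8 whole minutes in the current block: 1800 + 7 × 1798 = 14386 frames.
Within the current minute: 35 × 30 + 28 − 2 = 1076 (labels ;00/;01 skipped at this minute). Total = 0 + 14386 + 1076 = 15462.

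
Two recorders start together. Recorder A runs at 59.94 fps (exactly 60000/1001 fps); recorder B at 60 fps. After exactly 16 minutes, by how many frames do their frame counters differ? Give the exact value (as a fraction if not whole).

16 min = 960 s.
A emits 60000/1001 × 960 = 57600000/1001 frames; B emits 60 × 960 = 57600.
Difference = 57600/1001 frames (≈ 57.5425); B is ahead of A.

57600/1001 frames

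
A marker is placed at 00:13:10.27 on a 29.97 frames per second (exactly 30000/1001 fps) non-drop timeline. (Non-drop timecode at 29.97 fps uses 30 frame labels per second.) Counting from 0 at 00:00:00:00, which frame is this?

Total seconds to the label: (0 × 3600 + 13 × 60 + 10) = 790.
Frame index = 790 × 30 + 27 = 23727.

frame 23727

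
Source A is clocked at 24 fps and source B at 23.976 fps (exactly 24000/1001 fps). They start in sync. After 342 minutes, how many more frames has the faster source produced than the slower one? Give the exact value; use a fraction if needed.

342 min = 20520 s.
A emits 24 × 20520 = 492480 frames; B emits 24000/1001 × 20520 = 492480000/1001.
Difference = 492480/1001 frames (≈ 491.9880); B is behind A.

492480/1001 frames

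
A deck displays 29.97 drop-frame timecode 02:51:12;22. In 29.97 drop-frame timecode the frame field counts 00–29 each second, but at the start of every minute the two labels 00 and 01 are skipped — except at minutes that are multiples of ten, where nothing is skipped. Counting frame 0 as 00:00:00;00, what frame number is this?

307874

As if non-drop at 30 labels/s: (2 × 3600 + 51 × 60 + 12) × 30 + 22 = 308182.
Minute boundaries passed: 171; those not divisible by 10: 171 − 17 = 154; dropped labels = 2 × 154 = 308.
Actual frame index = 308182 − 308 = 307874.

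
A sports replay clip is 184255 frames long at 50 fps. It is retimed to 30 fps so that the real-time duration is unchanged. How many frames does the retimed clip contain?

Target frames = source frames × (target rate / source rate) = 184255 × (30)/(50) = 184255 × 3/5 = 110553.

110553 frames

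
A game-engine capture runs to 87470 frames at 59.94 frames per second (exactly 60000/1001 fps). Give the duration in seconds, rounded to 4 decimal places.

Running time = 87470 × 1001/60000 = 8755747/6000 s ≈ 1459.2912 s.

1459.2912 seconds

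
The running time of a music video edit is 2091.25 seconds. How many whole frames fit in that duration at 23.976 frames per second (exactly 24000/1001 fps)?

Frames = 2091.25 × 24000/1001 = 7170000/143 ≈ 50139.8601.
Complete frames: 50139.

50139 frames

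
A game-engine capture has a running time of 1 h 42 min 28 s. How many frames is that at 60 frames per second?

368880 frames

1 h 42 min 28 s = 6148 s.
Frames = 6148 × 60 = 368880.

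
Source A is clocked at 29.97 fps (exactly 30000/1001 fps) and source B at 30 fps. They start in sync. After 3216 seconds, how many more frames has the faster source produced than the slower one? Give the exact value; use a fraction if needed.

A emits 30000/1001 × 3216 = 96480000/1001 frames; B emits 30 × 3216 = 96480.
Difference = 96480/1001 frames (≈ 96.3836); B is ahead of A.

96480/1001 frames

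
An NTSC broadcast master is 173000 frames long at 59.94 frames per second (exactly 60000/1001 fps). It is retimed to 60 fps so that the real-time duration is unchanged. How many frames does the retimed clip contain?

Target frames = source frames × (target rate / source rate) = 173000 × (60)/(60000/1001) = 173000 × 1001/1000 = 173173.

173173 frames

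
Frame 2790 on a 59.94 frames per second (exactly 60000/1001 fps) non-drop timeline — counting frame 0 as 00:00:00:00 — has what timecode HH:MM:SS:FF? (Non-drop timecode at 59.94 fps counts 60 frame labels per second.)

2790 ÷ 60 = 46 full seconds, remainder 30 frames.
46 s = 0 h 0 min 46 s.
Timecode: 00:00:46:30.

00:00:46:30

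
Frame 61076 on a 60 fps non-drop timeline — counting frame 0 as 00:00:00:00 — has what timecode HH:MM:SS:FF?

61076 ÷ 60 = 1017 full seconds, remainder 56 frames.
1017 s = 0 h 16 min 57 s.
Timecode: 00:16:57:56.

00:16:57:56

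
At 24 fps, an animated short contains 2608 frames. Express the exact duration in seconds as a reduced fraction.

326/3 seconds

Running time = 2608 ÷ (24) = 2608 × 1/24 = 326/3 s.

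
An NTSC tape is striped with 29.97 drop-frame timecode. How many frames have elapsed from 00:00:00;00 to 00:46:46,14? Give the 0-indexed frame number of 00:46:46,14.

Complete 10-minute blocks: 4, each 17982 frames → 71928.
Remaining 6 whole minutes in the current block: 1800 + 5 × 1798 = 10790 frames.
Within the current minute: 46 × 30 + 14 − 2 = 1392 (labels ;00/;01 skipped at this minute). Total = 71928 + 10790 + 1392 = 84110.

84110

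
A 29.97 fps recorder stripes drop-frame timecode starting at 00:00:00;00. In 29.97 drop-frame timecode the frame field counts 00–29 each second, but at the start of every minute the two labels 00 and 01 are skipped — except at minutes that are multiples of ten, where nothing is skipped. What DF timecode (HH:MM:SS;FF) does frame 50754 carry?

Each 10-minute DF block holds 10 × 60 × 30 − 9 × 2 = 17982 frames. 50754 ÷ 17982 → 2 full blocks, remainder 14790.
Within the partial block the first minute is 1800 frames and each further minute 1798, so 8 further minute boundaries passed. Total skipped labels = 18 × 2 + 2 × 8 = 52.
Non-drop label index = 50754 + 52 = 50806; at 30 labels/s that is 00:28:13:16, i.e. DF 00:28:13;16.

00:28:13;16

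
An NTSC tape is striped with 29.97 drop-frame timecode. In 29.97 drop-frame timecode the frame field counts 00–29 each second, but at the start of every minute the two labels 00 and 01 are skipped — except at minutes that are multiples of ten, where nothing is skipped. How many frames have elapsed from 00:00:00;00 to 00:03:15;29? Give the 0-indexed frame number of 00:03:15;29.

5873

As if non-drop at 30 labels/s: (0 × 3600 + 3 × 60 + 15) × 30 + 29 = 5879.
Minute boundaries passed: 3; those not divisible by 10: 3 − 0 = 3; dropped labels = 2 × 3 = 6.
Actual frame index = 5879 − 6 = 5873.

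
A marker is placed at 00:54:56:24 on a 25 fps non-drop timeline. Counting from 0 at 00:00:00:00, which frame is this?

Total seconds to the label: (0 × 3600 + 54 × 60 + 56) = 3296.
Frame index = 3296 × 25 + 24 = 82424.

frame 82424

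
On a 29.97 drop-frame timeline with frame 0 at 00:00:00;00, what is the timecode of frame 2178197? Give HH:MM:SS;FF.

Each 10-minute DF block holds 10 × 60 × 30 − 9 × 2 = 17982 frames. 2178197 ÷ 17982 → 121 full blocks, remainder 2375.
Within the partial block the first minute is 1800 frames and each further minute 1798, so 1 further minute boundary passed. Total skipped labels = 18 × 121 + 2 × 1 = 2180.
Non-drop label index = 2178197 + 2180 = 2180377; at 30 labels/s that is 20:11:19:07, i.e. DF 20:11:19;07.

20:11:19;07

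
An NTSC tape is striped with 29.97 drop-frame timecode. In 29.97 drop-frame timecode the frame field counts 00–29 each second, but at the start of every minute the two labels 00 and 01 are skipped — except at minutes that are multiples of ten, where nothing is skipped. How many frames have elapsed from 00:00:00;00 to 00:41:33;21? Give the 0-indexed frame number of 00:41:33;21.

74737

Complete 10-minute blocks: 4, each 17982 frames → 71928.
Remaining 1 whole minute in the current block: 1800 + 0 × 1798 = 1800 frames.
Within the current minute: 33 × 30 + 21 − 2 = 1009 (labels ;00/;01 skipped at this minute). Total = 71928 + 1800 + 1009 = 74737.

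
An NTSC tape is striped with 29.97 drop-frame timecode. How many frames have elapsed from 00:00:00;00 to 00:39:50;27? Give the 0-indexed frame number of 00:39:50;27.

As if non-drop at 30 labels/s: (0 × 3600 + 39 × 60 + 50) × 30 + 27 = 71727.
Minute boundaries passed: 39; those not divisible by 10: 39 − 3 = 36; dropped labels = 2 × 36 = 72.
Actual frame index = 71727 − 72 = 71655.

71655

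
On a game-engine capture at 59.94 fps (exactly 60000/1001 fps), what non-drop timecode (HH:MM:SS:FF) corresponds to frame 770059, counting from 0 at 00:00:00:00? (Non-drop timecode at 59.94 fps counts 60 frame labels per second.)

770059 ÷ 60 = 12834 full seconds, remainder 19 frames.
12834 s = 3 h 33 min 54 s.
Timecode: 03:33:54:19.

03:33:54:19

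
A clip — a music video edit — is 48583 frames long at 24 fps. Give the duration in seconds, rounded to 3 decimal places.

2024.292 seconds

Running time = 48583 × 1/24 = 48583/24 s ≈ 2024.292 s.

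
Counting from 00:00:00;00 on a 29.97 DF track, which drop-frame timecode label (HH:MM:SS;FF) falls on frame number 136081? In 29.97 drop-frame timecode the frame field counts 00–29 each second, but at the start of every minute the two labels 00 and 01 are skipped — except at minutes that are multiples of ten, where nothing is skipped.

Each 10-minute DF block holds 10 × 60 × 30 − 9 × 2 = 17982 frames. 136081 ÷ 17982 → 7 full blocks, remainder 10207.
Within the partial block the first minute is 1800 frames and each further minute 1798, so 5 further minute boundaries passed. Total skipped labels = 18 × 7 + 2 × 5 = 136.
Non-drop label index = 136081 + 136 = 136217; at 30 labels/s that is 01:15:40:17, i.e. DF 01:15:40;17.

01:15:40;17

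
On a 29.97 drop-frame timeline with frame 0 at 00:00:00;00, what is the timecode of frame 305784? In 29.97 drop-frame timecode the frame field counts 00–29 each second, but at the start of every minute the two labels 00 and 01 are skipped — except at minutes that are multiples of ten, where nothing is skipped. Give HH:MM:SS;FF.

Each 10-minute DF block holds 10 × 60 × 30 − 9 × 2 = 17982 frames. 305784 ÷ 17982 → 17 full blocks, remainder 90.
Within the partial block the first minute is 1800 frames and each further minute 1798, so 0 further minute boundaries passed. Total skipped labels = 18 × 17 + 2 × 0 = 306.
Non-drop label index = 305784 + 306 = 306090; at 30 labels/s that is 02:50:03:00, i.e. DF 02:50:03;00.

02:50:03;00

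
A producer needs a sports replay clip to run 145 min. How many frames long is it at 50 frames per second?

145 min = 8700 s.
Frames = 8700 × 50 = 435000.

435000 frames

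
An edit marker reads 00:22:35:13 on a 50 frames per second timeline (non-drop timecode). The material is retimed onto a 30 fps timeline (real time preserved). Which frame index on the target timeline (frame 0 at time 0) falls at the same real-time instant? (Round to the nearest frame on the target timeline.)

frame 40658

Source frame index: (0×3600 + 22×60 + 35) × 50 + 13 = 67763.
Real time: 67763 / (50) = 67763/50 s.
Target frame: (67763/50) × (30) = 203289/5 ≈ 40657.800 → 40658.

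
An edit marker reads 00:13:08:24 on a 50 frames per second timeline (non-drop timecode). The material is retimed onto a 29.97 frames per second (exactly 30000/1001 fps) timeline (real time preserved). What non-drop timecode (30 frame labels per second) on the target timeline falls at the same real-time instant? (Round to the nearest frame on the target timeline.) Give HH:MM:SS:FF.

00:13:07:21

Source frame index: (0×3600 + 13×60 + 8) × 50 + 24 = 39424.
Real time: 39424 / (50) = 19712/25 s.
Target frame: (19712/25) × (30000/1001) = 307200/13 ≈ 23630.769 → 23631.
At 30 labels/s: frame 23631 → 00:13:07:21.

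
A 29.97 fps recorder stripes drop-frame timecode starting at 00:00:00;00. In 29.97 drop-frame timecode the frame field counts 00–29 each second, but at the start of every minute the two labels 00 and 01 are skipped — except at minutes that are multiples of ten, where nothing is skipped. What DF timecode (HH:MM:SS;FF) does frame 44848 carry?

00:24:56;12

Ten DF minutes hold 17982 frames, so frame 44848 lies in block 2 (frames 35964–53945) with 8884 frames into that block.
The block's first minute is 1800 frames and the rest 1798 each; 8884 frames reaches minute 4, so 2 × 18 + 4 × 2 = 44 labels have been skipped so far.
Adding those back, label number 44848 + 44 = 44892 at 30 labels/s is 1496 s + 12 f = 0 h 24 min 56 s frame 12, i.e. 00:24:56;12.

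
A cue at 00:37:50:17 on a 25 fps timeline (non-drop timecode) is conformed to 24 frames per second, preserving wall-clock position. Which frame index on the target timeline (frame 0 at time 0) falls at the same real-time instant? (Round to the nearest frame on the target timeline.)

frame 54496

Source frame index: (0×3600 + 37×60 + 50) × 25 + 17 = 56767.
Real time: 56767 / (25) = 56767/25 s.
Target frame: (56767/25) × (24) = 1362408/25 ≈ 54496.320 → 54496.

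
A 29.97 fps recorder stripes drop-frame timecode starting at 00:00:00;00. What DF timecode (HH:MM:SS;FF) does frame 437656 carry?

04:03:23;04

Ten DF minutes hold 17982 frames, so frame 437656 lies in block 24 (frames 431568–449549) with 6088 frames into that block.
The block's first minute is 1800 frames and the rest 1798 each; 6088 frames reaches minute 3, so 24 × 18 + 3 × 2 = 438 labels have been skipped so far.
Adding those back, label number 437656 + 438 = 438094 at 30 labels/s is 14603 s + 4 f = 4 h 3 min 23 s frame 4, i.e. 04:03:23;04.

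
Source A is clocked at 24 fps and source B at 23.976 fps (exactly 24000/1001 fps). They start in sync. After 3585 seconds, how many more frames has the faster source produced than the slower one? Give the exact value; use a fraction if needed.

A emits 24 × 3585 = 86040 frames; B emits 24000/1001 × 3585 = 86040000/1001.
Difference = 86040/1001 frames (≈ 85.9540); B is behind A.

86040/1001 frames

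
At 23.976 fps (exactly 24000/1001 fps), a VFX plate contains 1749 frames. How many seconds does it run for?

Running time = 1749 / (24000/1001) = 72.947875 s.

72.947875 seconds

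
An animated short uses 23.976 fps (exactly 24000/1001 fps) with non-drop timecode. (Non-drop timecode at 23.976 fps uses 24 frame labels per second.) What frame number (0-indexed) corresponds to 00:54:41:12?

78756

Total seconds to the label: (0 × 3600 + 54 × 60 + 41) = 3281.
Frame index = 3281 × 24 + 12 = 78756.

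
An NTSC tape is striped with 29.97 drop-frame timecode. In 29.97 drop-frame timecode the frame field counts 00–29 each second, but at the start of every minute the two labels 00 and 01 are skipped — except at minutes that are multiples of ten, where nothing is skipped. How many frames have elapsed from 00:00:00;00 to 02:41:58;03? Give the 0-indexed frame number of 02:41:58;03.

291253

Complete 10-minute blocks: 16, each 17982 frames → 287712.
Remaining 1 whole minute in the current block: 1800 + 0 × 1798 = 1800 frames.
Within the current minute: 58 × 30 + 3 − 2 = 1741 (labels ;00/;01 skipped at this minute). Total = 287712 + 1800 + 1741 = 291253.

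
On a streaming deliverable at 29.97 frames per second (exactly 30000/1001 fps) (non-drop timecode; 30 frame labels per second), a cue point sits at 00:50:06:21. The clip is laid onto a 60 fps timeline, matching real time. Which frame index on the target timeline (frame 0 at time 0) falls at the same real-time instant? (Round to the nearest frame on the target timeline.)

frame 180582

Source frame index: (0×3600 + 50×60 + 6) × 30 + 21 = 90201.
Real time: 90201 / (30000/1001) = 30097067/10000 s.
Target frame: (30097067/10000) × (60) = 90291201/500 ≈ 180582.402 → 180582.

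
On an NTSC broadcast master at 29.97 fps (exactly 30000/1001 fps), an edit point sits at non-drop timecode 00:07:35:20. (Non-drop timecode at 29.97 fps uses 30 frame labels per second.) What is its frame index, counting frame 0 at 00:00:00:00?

13670

Total seconds to the label: (0 × 3600 + 7 × 60 + 35) = 455.
Frame index = 455 × 30 + 20 = 13670.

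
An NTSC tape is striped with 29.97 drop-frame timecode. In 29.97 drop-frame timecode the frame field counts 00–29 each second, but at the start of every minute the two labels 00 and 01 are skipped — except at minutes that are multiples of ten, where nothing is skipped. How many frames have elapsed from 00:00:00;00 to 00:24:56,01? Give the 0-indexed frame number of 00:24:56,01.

Complete 10-minute blocks: 2, each 17982 frames → 35964.
Remaining 4 whole minutes in the current block: 1800 + 3 × 1798 = 7194 frames.
Within the current minute: 56 × 30 + 1 − 2 = 1679 (labels ;00/;01 skipped at this minute). Total = 35964 + 7194 + 1679 = 44837.

44837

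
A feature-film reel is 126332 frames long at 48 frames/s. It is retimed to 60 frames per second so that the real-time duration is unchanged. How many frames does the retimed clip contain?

Target frames = source frames × (target rate / source rate) = 126332 × (60)/(48) = 126332 × 5/4 = 157915.

157915 frames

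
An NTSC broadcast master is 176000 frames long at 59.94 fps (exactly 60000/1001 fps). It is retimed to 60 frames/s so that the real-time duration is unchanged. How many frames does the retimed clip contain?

176176 frames

Target frames = source frames × (target rate / source rate) = 176000 × (60)/(60000/1001) = 176000 × 1001/1000 = 176176.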